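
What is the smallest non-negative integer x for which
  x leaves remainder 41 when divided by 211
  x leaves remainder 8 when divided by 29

From x ≡ 41 (mod 211) write x = 41 + 211t. Substituting into x ≡ 8 (mod 29) gives 211t ≡ 25 (mod 29), and since 8⁻¹ ≡ 11 (mod 29), t ≡ 14. Hence x ≡ 41 + 211·14 = 2995 (mod 6119).

2995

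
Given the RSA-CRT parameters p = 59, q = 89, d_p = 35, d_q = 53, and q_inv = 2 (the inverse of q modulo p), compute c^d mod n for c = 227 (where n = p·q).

3276

m₁ = c^(d_p) mod p: c ≡ 50 (mod 59), and 50^35 mod 59 = 31.
m₂ = c^(d_q) mod q: c ≡ 49 (mod 89), and 49^53 mod 89 = 72.
h = q_inv·(m₁ − m₂) mod p = 2·(31 − 72) mod 59 = 36.
m = m₂ + h·q = 72 + 36·89 = 3276.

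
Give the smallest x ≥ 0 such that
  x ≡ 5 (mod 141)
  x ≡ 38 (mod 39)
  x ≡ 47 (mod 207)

112241

Combine the congruences pairwise.
gcd(141, 39) = 3 and 3 | (38 − 5), so the pair is consistent; merging gives x ≡ 428 (mod 1833), where 1833 = lcm(141, 39).
gcd(1833, 207) = 3 and 3 | (47 − 428), so the pair is consistent; merging gives x ≡ 112241 (mod 126477), where 126477 = lcm(1833, 207).
The solution is unique modulo lcm(141, 39, 207) = 126477.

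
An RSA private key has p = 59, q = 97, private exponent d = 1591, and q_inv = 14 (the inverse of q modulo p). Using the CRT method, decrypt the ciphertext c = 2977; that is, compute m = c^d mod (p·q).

2379

d_p = d mod (p−1) = 1591 mod 58 = 25; d_q = d mod (q−1) = 55.
m₁ = c^(d_p) mod p: c ≡ 27 (mod 59), and 27^25 mod 59 = 19.
m₂ = c^(d_q) mod q: c ≡ 67 (mod 97), and 67^55 mod 97 = 51.
h = q_inv·(m₁ − m₂) mod p = 14·(19 − 51) mod 59 = 24.
m = m₂ + h·q = 51 + 24·97 = 2379.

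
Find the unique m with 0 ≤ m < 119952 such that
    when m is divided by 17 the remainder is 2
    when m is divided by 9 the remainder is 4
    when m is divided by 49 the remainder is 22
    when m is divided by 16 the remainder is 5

The moduli are pairwise coprime; N = 17·9·49·16 = 119952.
N/17 = 7056; 7056 ≡ 1 (mod 17), inverse 1.
N/9 = 13328; 13328 ≡ 8 (mod 9); 8·8 ≡ 1, so inverse 8.
N/49 = 2448; 2448 ≡ 47 (mod 49); 47·24 ≡ 1, so inverse 24.
N/16 = 7497; 7497 ≡ 9 (mod 16); 9·9 ≡ 1, so inverse 9.
m ≡ 2·7056·1 + 4·13328·8 + 22·2448·24 + 5·7497·9 = 2070517.
2070517 mod 119952 = 31333.

31333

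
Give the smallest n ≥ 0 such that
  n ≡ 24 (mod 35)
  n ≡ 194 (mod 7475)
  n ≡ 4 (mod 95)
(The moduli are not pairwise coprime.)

852344

gcd(35, 7475) = 5 and 5 | (194 − 24), so the pair is consistent; merging gives n ≡ 15144 (mod 52325), where 52325 = lcm(35, 7475).
gcd(52325, 95) = 5 and 5 | (4 − 15144), so the pair is consistent; merging gives n ≡ 852344 (mod 994175), where 994175 = lcm(52325, 95).
The solution is unique modulo lcm(35, 7475, 95) = 994175.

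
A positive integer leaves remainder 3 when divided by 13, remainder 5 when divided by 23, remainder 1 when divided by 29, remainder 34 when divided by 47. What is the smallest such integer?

170550

The moduli are pairwise coprime; N = 13·23·29·47 = 407537.
N/13 = 31349; 31349 ≡ 6 (mod 13); 6·11 ≡ 1, so inverse 11.
N/23 = 17719; 17719 ≡ 9 (mod 23); 9·18 ≡ 1, so inverse 18.
N/29 = 14053; 14053 ≡ 17 (mod 29); 17·12 ≡ 1, so inverse 12.
N/47 = 8671; 8671 ≡ 23 (mod 47); 23·45 ≡ 1, so inverse 45.
x ≡ 3·31349·11 + 5·17719·18 + 1·14053·12 + 34·8671·45 = 16064493.
16064493 mod 407537 = 170550.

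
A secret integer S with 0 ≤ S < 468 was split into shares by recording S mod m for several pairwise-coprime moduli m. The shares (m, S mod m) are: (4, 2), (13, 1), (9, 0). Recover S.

378

The moduli are pairwise coprime; N = 4·13·9 = 468.
N/4 = 117; 117 ≡ 1 (mod 4), inverse 1.
N/13 = 36; 36 ≡ 10 (mod 13); 10·4 ≡ 1, so inverse 4.
N/9 = 52; 52 ≡ 7 (mod 9); 7·4 ≡ 1, so inverse 4.
S ≡ 2·117·1 + 1·36·4 + 0·52·4 = 378.
378 mod 468 = 378.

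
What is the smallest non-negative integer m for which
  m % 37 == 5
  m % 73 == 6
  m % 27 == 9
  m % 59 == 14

1925892

From m ≡ 5 (mod 37) write m = 5 + 37t. Substituting into m ≡ 6 (mod 73) gives 37t ≡ 1 (mod 73), and since 37⁻¹ ≡ 2 (mod 73), t ≡ 2. Hence m ≡ 5 + 37·2 = 79 (mod 2701).
From m ≡ 79 (mod 2701) write m = 79 + 2701t. Substituting into m ≡ 9 (mod 27) gives 2701t ≡ 11 (mod 27), and since 1⁻¹ ≡ 1 (mod 27), t ≡ 11. Hence m ≡ 79 + 2701·11 = 29790 (mod 72927).
From m ≡ 29790 (mod 72927) write m = 29790 + 72927t. Substituting into m ≡ 14 (mod 59) gives 72927t ≡ 19 (mod 59), and since 3⁻¹ ≡ 20 (mod 59), t ≡ 26. Hence m ≡ 29790 + 72927·26 = 1925892 (mod 4302693).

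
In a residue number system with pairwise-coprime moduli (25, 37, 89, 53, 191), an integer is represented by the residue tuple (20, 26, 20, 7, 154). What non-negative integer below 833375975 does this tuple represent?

347200145

From x ≡ 20 (mod 25) write x = 20 + 25t. Substituting into x ≡ 26 (mod 37) gives 25t ≡ 6 (mod 37), and since 25⁻¹ ≡ 3 (mod 37), t ≡ 18. Hence x ≡ 20 + 25·18 = 470 (mod 925).
From x ≡ 470 (mod 925) write x = 470 + 925t. Substituting into x ≡ 20 (mod 89) gives 925t ≡ 84 (mod 89), and since 35⁻¹ ≡ 28 (mod 89), t ≡ 38. Hence x ≡ 470 + 925·38 = 35620 (mod 82325).
From x ≡ 35620 (mod 82325) write x = 35620 + 82325t. Substituting into x ≡ 7 (mod 53) gives 82325t ≡ 3 (mod 53), and since 16⁻¹ ≡ 10 (mod 53), t ≡ 30. Hence x ≡ 35620 + 82325·30 = 2505370 (mod 4363225).
From x ≡ 2505370 (mod 4363225) write x = 2505370 + 4363225t. Substituting into x ≡ 154 (mod 191) gives 4363225t ≡ 131 (mod 191), and since 21⁻¹ ≡ 91 (mod 191), t ≡ 79. Hence x ≡ 2505370 + 4363225·79 = 347200145 (mod 833375975).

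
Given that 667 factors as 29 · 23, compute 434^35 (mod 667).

405

Mod 29: 434 ≡ 28; by Fermat, exponent reduces to 35 mod 28 = 7; 28^7 ≡ 28 (mod 29).
Mod 23: 434 ≡ 20; by Fermat, exponent reduces to 35 mod 22 = 13; 20^13 ≡ 14 (mod 23).
Combine by CRT: x ≡ 28 (mod 29), x ≡ 14 (mod 23) ⇒ x ≡ 405 (mod 667).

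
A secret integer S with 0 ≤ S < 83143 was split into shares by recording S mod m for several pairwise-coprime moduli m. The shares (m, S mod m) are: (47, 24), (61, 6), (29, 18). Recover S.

9095

The moduli are pairwise coprime; N = 47·61·29 = 83143.
N/47 = 1769; 1769 ≡ 30 (mod 47); 30·11 ≡ 1, so inverse 11.
N/61 = 1363; 1363 ≡ 21 (mod 61); 21·32 ≡ 1, so inverse 32.
N/29 = 2867; 2867 ≡ 25 (mod 29); 25·7 ≡ 1, so inverse 7.
S ≡ 24·1769·11 + 6·1363·32 + 18·2867·7 = 1089954.
1089954 mod 83143 = 9095.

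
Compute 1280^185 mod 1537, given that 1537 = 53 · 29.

760

Mod 53: 1280 ≡ 8; by Fermat, exponent reduces to 185 mod 52 = 29; 8^29 ≡ 18 (mod 53).
Mod 29: 1280 ≡ 4; by Fermat, exponent reduces to 185 mod 28 = 17; 4^17 ≡ 6 (mod 29).
Combine by CRT: x ≡ 18 (mod 53), x ≡ 6 (mod 29) ⇒ x ≡ 760 (mod 1537).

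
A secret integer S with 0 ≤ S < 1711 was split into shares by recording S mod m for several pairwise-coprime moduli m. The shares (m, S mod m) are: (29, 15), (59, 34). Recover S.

From S ≡ 15 (mod 29) write S = 15 + 29t. Substituting into S ≡ 34 (mod 59) gives 29t ≡ 19 (mod 59), and since 29⁻¹ ≡ 57 (mod 59), t ≡ 21. Hence S ≡ 15 + 29·21 = 624 (mod 1711).

624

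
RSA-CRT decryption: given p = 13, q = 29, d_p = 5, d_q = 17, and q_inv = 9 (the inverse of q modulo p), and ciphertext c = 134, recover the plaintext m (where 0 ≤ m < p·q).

m₁ = c^(d_p) mod p: c ≡ 4 (mod 13), and 4^5 mod 13 = 10.
m₂ = c^(d_q) mod q: c ≡ 18 (mod 29), and 18^17 mod 29 = 26.
h = q_inv·(m₁ − m₂) mod p = 9·(10 − 26) mod 13 = 12.
m = m₂ + h·q = 26 + 12·29 = 374.

374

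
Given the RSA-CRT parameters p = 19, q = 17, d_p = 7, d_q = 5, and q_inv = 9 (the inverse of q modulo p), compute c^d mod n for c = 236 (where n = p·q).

m₁ = c^(d_p) mod p: c ≡ 8 (mod 19), and 8^7 mod 19 = 8.
m₂ = c^(d_q) mod q: c ≡ 15 (mod 17), and 15^5 mod 17 = 2.
h = q_inv·(m₁ − m₂) mod p = 9·(8 − 2) mod 19 = 16.
m = m₂ + h·q = 2 + 16·17 = 274.

274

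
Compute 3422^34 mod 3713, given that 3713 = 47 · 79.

1661

Mod 47: 3422 ≡ 38; 38^34 ≡ 16 (mod 47).
Mod 79: 3422 ≡ 25; 25^34 ≡ 2 (mod 79).
Combine by CRT: x ≡ 16 (mod 47), x ≡ 2 (mod 79) ⇒ x ≡ 1661 (mod 3713).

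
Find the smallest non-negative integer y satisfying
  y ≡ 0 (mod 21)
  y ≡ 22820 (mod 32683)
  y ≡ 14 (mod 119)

545748

gcd(21, 32683) = 7 and 7 | (22820 − 0), so the pair is consistent; merging gives y ≡ 55503 (mod 98049), where 98049 = lcm(21, 32683).
gcd(98049, 119) = 7 and 7 | (14 − 55503), so the pair is consistent; merging gives y ≡ 545748 (mod 1666833), where 1666833 = lcm(98049, 119).
The solution is unique modulo lcm(21, 32683, 119) = 1666833.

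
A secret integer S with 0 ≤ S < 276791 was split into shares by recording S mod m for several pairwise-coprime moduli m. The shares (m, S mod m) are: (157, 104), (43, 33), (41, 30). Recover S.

256485

The moduli are pairwise coprime; N = 157·43·41 = 276791.
N/157 = 1763; 1763 ≡ 36 (mod 157); 36·48 ≡ 1, so inverse 48.
N/43 = 6437; 6437 ≡ 30 (mod 43); 30·33 ≡ 1, so inverse 33.
N/41 = 6751; 6751 ≡ 27 (mod 41); 27·38 ≡ 1, so inverse 38.
S ≡ 104·1763·48 + 33·6437·33 + 30·6751·38 = 23506929.
23506929 mod 276791 = 256485.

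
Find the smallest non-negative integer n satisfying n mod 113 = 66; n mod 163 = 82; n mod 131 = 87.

The moduli are pairwise coprime; M = 113·163·131 = 2412889.
M/113 = 21353; 21353 ≡ 109 (mod 113); 109·28 ≡ 1, so inverse 28.
M/163 = 14803; 14803 ≡ 133 (mod 163); 133·38 ≡ 1, so inverse 38.
M/131 = 18419; 18419 ≡ 79 (mod 131); 79·68 ≡ 1, so inverse 68.
n ≡ 66·21353·28 + 82·14803·38 + 87·18419·68 = 194553296.
194553296 mod 2412889 = 1522176.

1522176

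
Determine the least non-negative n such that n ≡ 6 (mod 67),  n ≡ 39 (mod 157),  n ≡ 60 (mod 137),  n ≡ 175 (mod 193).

The moduli are pairwise coprime; M = 67·157·137·193 = 278132879.
M/67 = 4151237; 4151237 ≡ 51 (mod 67); 51·46 ≡ 1, so inverse 46.
M/157 = 1771547; 1771547 ≡ 116 (mod 157); 116·134 ≡ 1, so inverse 134.
M/137 = 2030167; 2030167 ≡ 101 (mod 137); 101·19 ≡ 1, so inverse 19.
M/193 = 1441103; 1441103 ≡ 165 (mod 193); 165·62 ≡ 1, so inverse 62.
n ≡ 6·4151237·46 + 39·1771547·134 + 60·2030167·19 + 175·1441103·62 = 28354203964.
28354203964 mod 278132879 = 262783185.

262783185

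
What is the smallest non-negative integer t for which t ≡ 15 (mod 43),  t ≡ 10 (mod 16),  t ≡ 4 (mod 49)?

15194

From t ≡ 15 (mod 43) write t = 15 + 43s. Substituting into t ≡ 10 (mod 16) gives 43s ≡ 11 (mod 16), and since 11⁻¹ ≡ 3 (mod 16), s ≡ 1. Hence t ≡ 15 + 43·1 = 58 (mod 688).
From t ≡ 58 (mod 688) write t = 58 + 688s. Substituting into t ≡ 4 (mod 49) gives 688s ≡ 44 (mod 49), and since 2⁻¹ ≡ 25 (mod 49), s ≡ 22. Hence t ≡ 58 + 688·22 = 15194 (mod 33712).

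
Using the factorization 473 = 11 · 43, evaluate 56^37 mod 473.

Mod 11: 56 ≡ 1; by Fermat, exponent reduces to 37 mod 10 = 7; 1^7 ≡ 1 (mod 11).
Mod 43: 56 ≡ 13; 13^37 ≡ 25 (mod 43).
Combine by CRT: x ≡ 1 (mod 11), x ≡ 25 (mod 43) ⇒ x ≡ 111 (mod 473).

111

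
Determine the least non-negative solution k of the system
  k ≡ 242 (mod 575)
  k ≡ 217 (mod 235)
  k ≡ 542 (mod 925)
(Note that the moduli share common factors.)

gcd(575, 235) = 5 and 5 | (217 − 242), so the pair is consistent; merging gives k ≡ 1392 (mod 27025), where 27025 = lcm(575, 235).
gcd(27025, 925) = 25 and 25 | (542 − 1392), so the pair is consistent; merging gives k ≡ 136517 (mod 999925), where 999925 = lcm(27025, 925).
The solution is unique modulo lcm(575, 235, 925) = 999925.

136517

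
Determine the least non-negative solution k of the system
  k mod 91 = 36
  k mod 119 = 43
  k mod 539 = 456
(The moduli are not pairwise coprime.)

gcd(91, 119) = 7 and 7 | (43 − 36), so the pair is consistent; merging gives k ≡ 400 (mod 1547), where 1547 = lcm(91, 119).
gcd(1547, 539) = 7 and 7 | (456 − 400), so the pair is consistent; merging gives k ≡ 46810 (mod 119119), where 119119 = lcm(1547, 539).
The solution is unique modulo lcm(91, 119, 539) = 119119.

46810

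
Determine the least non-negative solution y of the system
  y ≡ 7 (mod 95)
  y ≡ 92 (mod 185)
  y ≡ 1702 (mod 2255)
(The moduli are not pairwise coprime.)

gcd(95, 185) = 5 and 5 | (92 − 7), so the pair is consistent; merging gives y ≡ 3237 (mod 3515), where 3515 = lcm(95, 185).
gcd(3515, 2255) = 5 and 5 | (1702 − 3237), so the pair is consistent; merging gives y ≡ 231712 (mod 1585265), where 1585265 = lcm(3515, 2255).
The solution is unique modulo lcm(95, 185, 2255) = 1585265.

231712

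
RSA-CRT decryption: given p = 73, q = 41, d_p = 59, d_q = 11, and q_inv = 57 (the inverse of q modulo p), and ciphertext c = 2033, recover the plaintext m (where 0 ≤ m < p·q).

1547

m₁ = c^(d_p) mod p: c ≡ 62 (mod 73), and 62^59 mod 73 = 14.
m₂ = c^(d_q) mod q: c ≡ 24 (mod 41), and 24^11 mod 41 = 30.
h = q_inv·(m₁ − m₂) mod p = 57·(14 − 30) mod 73 = 37.
m = m₂ + h·q = 30 + 37·41 = 1547.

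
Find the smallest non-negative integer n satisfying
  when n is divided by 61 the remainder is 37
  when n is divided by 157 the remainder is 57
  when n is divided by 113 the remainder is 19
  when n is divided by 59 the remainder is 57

The moduli are pairwise coprime; M = 61·157·113·59 = 63849859.
M/61 = 1046719; 1046719 ≡ 20 (mod 61); 20·58 ≡ 1, so inverse 58.
M/157 = 406687; 406687 ≡ 57 (mod 157); 57·146 ≡ 1, so inverse 146.
M/113 = 565043; 565043 ≡ 43 (mod 113); 43·92 ≡ 1, so inverse 92.
M/59 = 1082201; 1082201 ≡ 23 (mod 59); 23·18 ≡ 1, so inverse 18.
n ≡ 37·1046719·58 + 57·406687·146 + 19·565043·92 + 57·1082201·18 = 7728741578.
7728741578 mod 63849859 = 2908639.

2908639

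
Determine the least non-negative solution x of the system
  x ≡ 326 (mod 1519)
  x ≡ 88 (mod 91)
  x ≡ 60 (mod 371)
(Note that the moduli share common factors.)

970967

gcd(1519, 91) = 7 and 7 | (88 − 326), so the pair is consistent; merging gives x ≡ 3364 (mod 19747), where 19747 = lcm(1519, 91).
gcd(19747, 371) = 7 and 7 | (60 − 3364), so the pair is consistent; merging gives x ≡ 970967 (mod 1046591), where 1046591 = lcm(19747, 371).
The solution is unique modulo lcm(1519, 91, 371) = 1046591.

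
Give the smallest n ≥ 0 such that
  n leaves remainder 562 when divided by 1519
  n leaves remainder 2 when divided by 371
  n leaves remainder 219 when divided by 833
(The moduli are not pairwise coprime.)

Combine the congruences pairwise.
gcd(1519, 371) = 7 and 7 | (2 − 562), so the pair is consistent; merging gives n ≡ 56765 (mod 80507), where 80507 = lcm(1519, 371).
gcd(80507, 833) = 49 and 49 | (219 − 56765), so the pair is consistent; merging gives n ≡ 942342 (mod 1368619), where 1368619 = lcm(80507, 833).
The solution is unique modulo lcm(1519, 371, 833) = 1368619.

942342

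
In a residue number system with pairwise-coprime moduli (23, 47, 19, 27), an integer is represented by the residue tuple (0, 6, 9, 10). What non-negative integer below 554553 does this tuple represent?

513199

The moduli are pairwise coprime; N = 23·47·19·27 = 554553.
N/23 = 24111; 24111 ≡ 7 (mod 23); 7·10 ≡ 1, so inverse 10.
N/47 = 11799; 11799 ≡ 2 (mod 47); 2·24 ≡ 1, so inverse 24.
N/19 = 29187; 29187 ≡ 3 (mod 19); 3·13 ≡ 1, so inverse 13.
N/27 = 20539; 20539 ≡ 19 (mod 27); 19·10 ≡ 1, so inverse 10.
x ≡ 0·24111·10 + 6·11799·24 + 9·29187·13 + 10·20539·10 = 7167835.
7167835 mod 554553 = 513199.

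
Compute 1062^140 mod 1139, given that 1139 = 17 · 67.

356

Mod 17: 1062 ≡ 8; by Fermat, exponent reduces to 140 mod 16 = 12; 8^12 ≡ 16 (mod 17).
Mod 67: 1062 ≡ 57; by Fermat, exponent reduces to 140 mod 66 = 8; 57^8 ≡ 21 (mod 67).
Combine by CRT: x ≡ 16 (mod 17), x ≡ 21 (mod 67) ⇒ x ≡ 356 (mod 1139).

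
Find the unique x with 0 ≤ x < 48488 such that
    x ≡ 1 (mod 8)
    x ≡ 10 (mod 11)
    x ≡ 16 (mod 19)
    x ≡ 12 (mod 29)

10713

The moduli are pairwise coprime; N = 8·11·19·29 = 48488.
N/8 = 6061; 6061 ≡ 5 (mod 8); 5·5 ≡ 1, so inverse 5.
N/11 = 4408; 4408 ≡ 8 (mod 11); 8·7 ≡ 1, so inverse 7.
N/19 = 2552; 2552 ≡ 6 (mod 19); 6·16 ≡ 1, so inverse 16.
N/29 = 1672; 1672 ≡ 19 (mod 29); 19·26 ≡ 1, so inverse 26.
x ≡ 1·6061·5 + 10·4408·7 + 16·2552·16 + 12·1672·26 = 1513841.
1513841 mod 48488 = 10713.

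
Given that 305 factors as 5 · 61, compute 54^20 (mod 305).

Mod 5: 54 ≡ 4; since 4 | 20, by Fermat 4^20 ≡ 1 (mod 5).
Mod 61: 54 ≡ 54; 54^20 ≡ 47 (mod 61).
Combine by CRT: x ≡ 1 (mod 5), x ≡ 47 (mod 61) ⇒ x ≡ 291 (mod 305).

291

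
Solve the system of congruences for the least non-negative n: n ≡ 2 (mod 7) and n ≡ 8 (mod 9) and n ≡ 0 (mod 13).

From n ≡ 2 (mod 7) write n = 2 + 7t. Substituting into n ≡ 8 (mod 9) gives 7t ≡ 6 (mod 9), and since 7⁻¹ ≡ 4 (mod 9), t ≡ 6. Hence n ≡ 2 + 7·6 = 44 (mod 63).
From n ≡ 44 (mod 63) write n = 44 + 63t. Substituting into n ≡ 0 (mod 13) gives 63t ≡ 8 (mod 13), and since 11⁻¹ ≡ 6 (mod 13), t ≡ 9. Hence n ≡ 44 + 63·9 = 611 (mod 819).

611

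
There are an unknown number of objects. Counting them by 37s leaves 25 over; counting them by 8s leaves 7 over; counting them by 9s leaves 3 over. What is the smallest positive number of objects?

543

From N ≡ 25 (mod 37) write N = 25 + 37t. Substituting into N ≡ 7 (mod 8) gives 37t ≡ 6 (mod 8), and since 5⁻¹ ≡ 5 (mod 8), t ≡ 6. Hence N ≡ 25 + 37·6 = 247 (mod 296).
From N ≡ 247 (mod 296) write N = 247 + 296t. Substituting into N ≡ 3 (mod 9) gives 296t ≡ 8 (mod 9), and since 8⁻¹ ≡ 8 (mod 9), t ≡ 1. Hence N ≡ 247 + 296·1 = 543 (mod 2664).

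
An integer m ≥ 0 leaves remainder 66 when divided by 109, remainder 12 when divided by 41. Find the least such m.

From m ≡ 66 (mod 109) write m = 66 + 109t. Substituting into m ≡ 12 (mod 41) gives 109t ≡ 28 (mod 41), and since 27⁻¹ ≡ 38 (mod 41), t ≡ 39. Hence m ≡ 66 + 109·39 = 4317 (mod 4469).

4317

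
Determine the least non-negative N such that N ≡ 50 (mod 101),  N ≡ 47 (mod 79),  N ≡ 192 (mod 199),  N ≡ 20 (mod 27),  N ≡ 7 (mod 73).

The moduli are pairwise coprime; M = 101·79·199·27·73 = 3129595191.
M/101 = 30986091; 30986091 ≡ 99 (mod 101); 99·50 ≡ 1, so inverse 50.
M/79 = 39615129; 39615129 ≡ 26 (mod 79); 26·76 ≡ 1, so inverse 76.
M/199 = 15726609; 15726609 ≡ 37 (mod 199); 37·156 ≡ 1, so inverse 156.
M/27 = 115910933; 115910933 ≡ 14 (mod 27); 14·2 ≡ 1, so inverse 2.
M/73 = 42871167; 42871167 ≡ 19 (mod 73); 19·50 ≡ 1, so inverse 50.
N ≡ 50·30986091·50 + 47·39615129·76 + 192·15726609·156 + 20·115910933·2 + 7·42871167·50 = 709655206826.
709655206826 mod 3129595191 = 2366693660.

2366693660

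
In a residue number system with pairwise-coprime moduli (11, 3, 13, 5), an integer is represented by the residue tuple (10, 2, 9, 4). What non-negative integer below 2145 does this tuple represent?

Combine the congruences pairwise.
From x ≡ 10 (mod 11) write x = 10 + 11t. Substituting into x ≡ 2 (mod 3) gives 11t ≡ 1 (mod 3), and since 2⁻¹ ≡ 2 (mod 3), t ≡ 2. Hence x ≡ 10 + 11·2 = 32 (mod 33).
From x ≡ 32 (mod 33) write x = 32 + 33t. Substituting into x ≡ 9 (mod 13) gives 33t ≡ 3 (mod 13), and since 7⁻¹ ≡ 2 (mod 13), t ≡ 6. Hence x ≡ 32 + 33·6 = 230 (mod 429).
From x ≡ 230 (mod 429) write x = 230 + 429t. Substituting into x ≡ 4 (mod 5) gives 429t ≡ 4 (mod 5), and since 4⁻¹ ≡ 4 (mod 5), t ≡ 1. Hence x ≡ 230 + 429·1 = 659 (mod 2145).

659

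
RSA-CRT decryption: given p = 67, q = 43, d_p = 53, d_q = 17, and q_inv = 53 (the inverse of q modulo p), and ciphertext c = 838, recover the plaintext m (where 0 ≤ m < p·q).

1693

m₁ = c^(d_p) mod p: c ≡ 34 (mod 67), and 34^53 mod 67 = 18.
m₂ = c^(d_q) mod q: c ≡ 21 (mod 43), and 21^17 mod 43 = 16.
h = q_inv·(m₁ − m₂) mod p = 53·(18 − 16) mod 67 = 39.
m = m₂ + h·q = 16 + 39·43 = 1693.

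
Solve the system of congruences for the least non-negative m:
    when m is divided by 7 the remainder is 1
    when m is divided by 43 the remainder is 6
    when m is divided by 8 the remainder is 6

From m ≡ 1 (mod 7) write m = 1 + 7t. Substituting into m ≡ 6 (mod 43) gives 7t ≡ 5 (mod 43), and since 7⁻¹ ≡ 37 (mod 43), t ≡ 13. Hence m ≡ 1 + 7·13 = 92 (mod 301).
From m ≡ 92 (mod 301) write m = 92 + 301t. Substituting into m ≡ 6 (mod 8) gives 301t ≡ 2 (mod 8), and since 5⁻¹ ≡ 5 (mod 8), t ≡ 2. Hence m ≡ 92 + 301·2 = 694 (mod 2408).

694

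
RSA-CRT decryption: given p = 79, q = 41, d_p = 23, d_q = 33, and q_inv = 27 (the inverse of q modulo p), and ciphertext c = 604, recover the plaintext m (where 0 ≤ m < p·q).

m₁ = c^(d_p) mod p: c ≡ 51 (mod 79), and 51^23 mod 79 = 26.
m₂ = c^(d_q) mod q: c ≡ 30 (mod 41), and 30^33 mod 41 = 7.
h = q_inv·(m₁ − m₂) mod p = 27·(26 − 7) mod 79 = 39.
m = m₂ + h·q = 7 + 39·41 = 1606.

1606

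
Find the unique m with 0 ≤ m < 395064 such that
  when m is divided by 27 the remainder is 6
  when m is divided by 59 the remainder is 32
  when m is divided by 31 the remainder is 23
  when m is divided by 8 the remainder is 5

300165

From m ≡ 6 (mod 27) write m = 6 + 27t. Substituting into m ≡ 32 (mod 59) gives 27t ≡ 26 (mod 59), and since 27⁻¹ ≡ 35 (mod 59), t ≡ 25. Hence m ≡ 6 + 27·25 = 681 (mod 1593).
From m ≡ 681 (mod 1593) write m = 681 + 1593t. Substituting into m ≡ 23 (mod 31) gives 1593t ≡ 24 (mod 31), and since 12⁻¹ ≡ 13 (mod 31), t ≡ 2. Hence m ≡ 681 + 1593·2 = 3867 (mod 49383).
From m ≡ 3867 (mod 49383) write m = 3867 + 49383t. Substituting into m ≡ 5 (mod 8) gives 49383t ≡ 2 (mod 8), and since 7⁻¹ ≡ 7 (mod 8), t ≡ 6. Hence m ≡ 3867 + 49383·6 = 300165 (mod 395064).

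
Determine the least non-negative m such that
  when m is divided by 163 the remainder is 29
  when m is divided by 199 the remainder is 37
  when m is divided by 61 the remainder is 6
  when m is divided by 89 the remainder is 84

The moduli are pairwise coprime; N = 163·199·61·89 = 176100473.
N/163 = 1080371; 1080371 ≡ 7 (mod 163); 7·70 ≡ 1, so inverse 70.
N/199 = 884927; 884927 ≡ 173 (mod 199); 173·176 ≡ 1, so inverse 176.
N/61 = 2886893; 2886893 ≡ 7 (mod 61); 7·35 ≡ 1, so inverse 35.
N/89 = 1978657; 1978657 ≡ 9 (mod 89); 9·10 ≡ 1, so inverse 10.
m ≡ 29·1080371·70 + 37·884927·176 + 6·2886893·35 + 84·1978657·10 = 10224117164.
10224117164 mod 176100473 = 10289730.

10289730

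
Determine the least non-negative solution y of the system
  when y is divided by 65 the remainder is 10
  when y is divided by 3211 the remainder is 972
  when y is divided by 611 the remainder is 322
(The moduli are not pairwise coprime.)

gcd(65, 3211) = 13 and 13 | (972 − 10), so the pair is consistent; merging gives y ≡ 10605 (mod 16055), where 16055 = lcm(65, 3211).
gcd(16055, 611) = 13 and 13 | (322 − 10605), so the pair is consistent; merging gives y ≡ 717025 (mod 754585), where 754585 = lcm(16055, 611).
The solution is unique modulo lcm(65, 3211, 611) = 754585.

717025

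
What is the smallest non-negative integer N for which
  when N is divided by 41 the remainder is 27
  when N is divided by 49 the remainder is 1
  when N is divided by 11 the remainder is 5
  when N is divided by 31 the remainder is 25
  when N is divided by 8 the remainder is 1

Combine the congruences pairwise.
From N ≡ 27 (mod 41) write N = 27 + 41t. Substituting into N ≡ 1 (mod 49) gives 41t ≡ 23 (mod 49), and since 41⁻¹ ≡ 6 (mod 49), t ≡ 40. Hence N ≡ 27 + 41·40 = 1667 (mod 2009).
From N ≡ 1667 (mod 2009) write N = 1667 + 2009t. Substituting into N ≡ 5 (mod 11) gives 2009t ≡ 10 (mod 11), and since 7⁻¹ ≡ 8 (mod 11), t ≡ 3. Hence N ≡ 1667 + 2009·3 = 7694 (mod 22099).
From N ≡ 7694 (mod 22099) write N = 7694 + 22099t. Substituting into N ≡ 25 (mod 31) gives 22099t ≡ 19 (mod 31), and since 27⁻¹ ≡ 23 (mod 31), t ≡ 3. Hence N ≡ 7694 + 22099·3 = 73991 (mod 685069).
From N ≡ 73991 (mod 685069) write N = 73991 + 685069t. Substituting into N ≡ 1 (mod 8) gives 685069t ≡ 2 (mod 8), and since 5⁻¹ ≡ 5 (mod 8), t ≡ 2. Hence N ≡ 73991 + 685069·2 = 1444129 (mod 5480552).

1444129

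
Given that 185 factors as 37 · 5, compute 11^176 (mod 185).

121

Mod 37: 11 ≡ 11; by Fermat, exponent reduces to 176 mod 36 = 32; 11^32 ≡ 10 (mod 37).
Mod 5: 11 ≡ 1; since 4 | 176, by Fermat 1^176 ≡ 1 (mod 5).
Combine by CRT: x ≡ 10 (mod 37), x ≡ 1 (mod 5) ⇒ x ≡ 121 (mod 185).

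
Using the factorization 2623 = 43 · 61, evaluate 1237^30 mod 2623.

Mod 43: 1237 ≡ 33; 33^30 ≡ 41 (mod 43).
Mod 61: 1237 ≡ 17; 17^30 ≡ 60 (mod 61).
Combine by CRT: x ≡ 41 (mod 43), x ≡ 60 (mod 61) ⇒ x ≡ 1890 (mod 2623).

1890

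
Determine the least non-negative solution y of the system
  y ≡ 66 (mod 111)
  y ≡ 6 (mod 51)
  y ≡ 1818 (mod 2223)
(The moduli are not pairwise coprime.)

101853

gcd(111, 51) = 3 and 3 | (6 − 66), so the pair is consistent; merging gives y ≡ 1842 (mod 1887), where 1887 = lcm(111, 51).
gcd(1887, 2223) = 3 and 3 | (1818 − 1842), so the pair is consistent; merging gives y ≡ 101853 (mod 1398267), where 1398267 = lcm(1887, 2223).
The solution is unique modulo lcm(111, 51, 2223) = 1398267.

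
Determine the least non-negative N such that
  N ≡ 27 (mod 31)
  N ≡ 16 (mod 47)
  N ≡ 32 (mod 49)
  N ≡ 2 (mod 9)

The moduli are pairwise coprime; M = 31·47·49·9 = 642537.
M/31 = 20727; 20727 ≡ 19 (mod 31); 19·18 ≡ 1, so inverse 18.
M/47 = 13671; 13671 ≡ 41 (mod 47); 41·39 ≡ 1, so inverse 39.
M/49 = 13113; 13113 ≡ 30 (mod 49); 30·18 ≡ 1, so inverse 18.
M/9 = 71393; 71393 ≡ 5 (mod 9); 5·2 ≡ 1, so inverse 2.
N ≡ 27·20727·18 + 16·13671·39 + 32·13113·18 + 2·71393·2 = 26442686.
26442686 mod 642537 = 98669.

98669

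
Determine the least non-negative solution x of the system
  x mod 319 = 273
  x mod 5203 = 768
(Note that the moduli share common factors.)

125640

Combine the congruences pairwise.
gcd(319, 5203) = 11 and 11 | (768 − 273), so the pair is consistent; merging gives x ≡ 125640 (mod 150887), where 150887 = lcm(319, 5203).
The solution is unique modulo lcm(319, 5203) = 150887.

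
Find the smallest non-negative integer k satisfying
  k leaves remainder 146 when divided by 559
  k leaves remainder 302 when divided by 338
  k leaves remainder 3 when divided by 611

546848

Combine the congruences pairwise.
gcd(559, 338) = 13 and 13 | (302 − 146), so the pair is consistent; merging gives k ≡ 9090 (mod 14534), where 14534 = lcm(559, 338).
gcd(14534, 611) = 13 and 13 | (3 − 9090), so the pair is consistent; merging gives k ≡ 546848 (mod 683098), where 683098 = lcm(14534, 611).
The solution is unique modulo lcm(559, 338, 611) = 683098.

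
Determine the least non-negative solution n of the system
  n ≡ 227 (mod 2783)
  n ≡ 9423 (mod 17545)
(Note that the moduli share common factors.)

Combine the congruences pairwise.
gcd(2783, 17545) = 121 and 121 | (9423 − 227), so the pair is consistent; merging gives n ≡ 395413 (mod 403535), where 403535 = lcm(2783, 17545).
The solution is unique modulo lcm(2783, 17545) = 403535.

395413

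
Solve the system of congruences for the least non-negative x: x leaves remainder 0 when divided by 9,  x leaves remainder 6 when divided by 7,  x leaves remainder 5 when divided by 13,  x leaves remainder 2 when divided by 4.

The moduli are pairwise coprime; N = 9·7·13·4 = 3276.
N/9 = 364; 364 ≡ 4 (mod 9); 4·7 ≡ 1, so inverse 7.
N/7 = 468; 468 ≡ 6 (mod 7); 6·6 ≡ 1, so inverse 6.
N/13 = 252; 252 ≡ 5 (mod 13); 5·8 ≡ 1, so inverse 8.
N/4 = 819; 819 ≡ 3 (mod 4); 3·3 ≡ 1, so inverse 3.
x ≡ 0·364·7 + 6·468·6 + 5·252·8 + 2·819·3 = 31842.
31842 mod 3276 = 2358.

2358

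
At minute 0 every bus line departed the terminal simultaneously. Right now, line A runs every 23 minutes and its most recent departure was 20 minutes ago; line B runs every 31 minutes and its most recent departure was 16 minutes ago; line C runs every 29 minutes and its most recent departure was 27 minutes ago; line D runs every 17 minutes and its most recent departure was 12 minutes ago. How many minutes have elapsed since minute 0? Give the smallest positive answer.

The moduli are pairwise coprime; N = 23·31·29·17 = 351509.
N/23 = 15283; 15283 ≡ 11 (mod 23); 11·21 ≡ 1, so inverse 21.
N/31 = 11339; 11339 ≡ 24 (mod 31); 24·22 ≡ 1, so inverse 22.
N/29 = 12121; 12121 ≡ 28 (mod 29); 28·28 ≡ 1, so inverse 28.
N/17 = 20677; 20677 ≡ 5 (mod 17); 5·7 ≡ 1, so inverse 7.
t ≡ 20·15283·21 + 16·11339·22 + 27·12121·28 + 12·20677·7 = 21310532.
21310532 mod 351509 = 219992.

219992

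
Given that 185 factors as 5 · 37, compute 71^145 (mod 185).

71

Mod 5: 71 ≡ 1; by Fermat, exponent reduces to 145 mod 4 = 1; 1^1 ≡ 1 (mod 5).
Mod 37: 71 ≡ 34; by Fermat, exponent reduces to 145 mod 36 = 1; 34^1 ≡ 34 (mod 37).
Combine by CRT: x ≡ 1 (mod 5), x ≡ 34 (mod 37) ⇒ x ≡ 71 (mod 185).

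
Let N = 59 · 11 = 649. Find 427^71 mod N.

141

Mod 59: 427 ≡ 14; by Fermat, exponent reduces to 71 mod 58 = 13; 14^13 ≡ 23 (mod 59).
Mod 11: 427 ≡ 9; by Fermat, exponent reduces to 71 mod 10 = 1; 9^1 ≡ 9 (mod 11).
Combine by CRT: x ≡ 23 (mod 59), x ≡ 9 (mod 11) ⇒ x ≡ 141 (mod 649).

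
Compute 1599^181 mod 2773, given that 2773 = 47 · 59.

Mod 47: 1599 ≡ 1; by Fermat, exponent reduces to 181 mod 46 = 43; 1^43 ≡ 1 (mod 47).
Mod 59: 1599 ≡ 6; by Fermat, exponent reduces to 181 mod 58 = 7; 6^7 ≡ 40 (mod 59).
Combine by CRT: x ≡ 1 (mod 47), x ≡ 40 (mod 59) ⇒ x ≡ 1928 (mod 2773).

1928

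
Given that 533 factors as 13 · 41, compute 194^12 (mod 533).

Mod 13: 194 ≡ 12; since 12 | 12, by Fermat 12^12 ≡ 1 (mod 13).
Mod 41: 194 ≡ 30; 30^12 ≡ 23 (mod 41).
Combine by CRT: x ≡ 1 (mod 13), x ≡ 23 (mod 41) ⇒ x ≡ 105 (mod 533).

105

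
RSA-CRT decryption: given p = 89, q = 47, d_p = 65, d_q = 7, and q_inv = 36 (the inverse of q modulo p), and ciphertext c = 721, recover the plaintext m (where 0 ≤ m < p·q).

79

m₁ = c^(d_p) mod p: c ≡ 9 (mod 89), and 9^65 mod 89 = 79.
m₂ = c^(d_q) mod q: c ≡ 16 (mod 47), and 16^7 mod 47 = 32.
h = q_inv·(m₁ − m₂) mod p = 36·(79 − 32) mod 89 = 1.
m = m₂ + h·q = 32 + 1·47 = 79.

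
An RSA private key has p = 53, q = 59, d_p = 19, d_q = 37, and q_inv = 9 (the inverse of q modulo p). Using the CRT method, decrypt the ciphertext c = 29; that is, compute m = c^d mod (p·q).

m₁ = c^(d_p) mod p: c ≡ 29 (mod 53), and 29^19 mod 53 = 25.
m₂ = c^(d_q) mod q: c ≡ 29 (mod 59), and 29^37 mod 59 = 3.
h = q_inv·(m₁ − m₂) mod p = 9·(25 − 3) mod 53 = 39.
m = m₂ + h·q = 3 + 39·59 = 2304.

2304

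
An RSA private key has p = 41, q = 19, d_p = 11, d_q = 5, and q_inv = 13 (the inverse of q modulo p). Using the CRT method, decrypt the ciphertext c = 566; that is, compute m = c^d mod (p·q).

m₁ = c^(d_p) mod p: c ≡ 33 (mod 41), and 33^11 mod 41 = 8.
m₂ = c^(d_q) mod q: c ≡ 15 (mod 19), and 15^5 mod 19 = 2.
h = q_inv·(m₁ − m₂) mod p = 13·(8 − 2) mod 41 = 37.
m = m₂ + h·q = 2 + 37·19 = 705.

705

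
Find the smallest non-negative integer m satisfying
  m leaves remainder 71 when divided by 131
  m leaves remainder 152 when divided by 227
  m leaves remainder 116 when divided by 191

From m ≡ 71 (mod 131) write m = 71 + 131t. Substituting into m ≡ 152 (mod 227) gives 131t ≡ 81 (mod 227), and since 131⁻¹ ≡ 26 (mod 227), t ≡ 63. Hence m ≡ 71 + 131·63 = 8324 (mod 29737).
From m ≡ 8324 (mod 29737) write m = 8324 + 29737t. Substituting into m ≡ 116 (mod 191) gives 29737t ≡ 5 (mod 191), and since 132⁻¹ ≡ 123 (mod 191), t ≡ 42. Hence m ≡ 8324 + 29737·42 = 1257278 (mod 5679767).

1257278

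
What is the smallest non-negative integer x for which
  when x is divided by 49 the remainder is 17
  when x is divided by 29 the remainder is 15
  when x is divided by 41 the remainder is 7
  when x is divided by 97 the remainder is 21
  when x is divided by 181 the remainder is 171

The moduli are pairwise coprime; N = 49·29·41·97·181 = 1022888377.
N/49 = 20875273; 20875273 ≡ 48 (mod 49); 48·48 ≡ 1, so inverse 48.
N/29 = 35272013; 35272013 ≡ 9 (mod 29); 9·13 ≡ 1, so inverse 13.
N/41 = 24948497; 24948497 ≡ 38 (mod 41); 38·27 ≡ 1, so inverse 27.
N/97 = 10545241; 10545241 ≡ 80 (mod 97); 80·57 ≡ 1, so inverse 57.
N/181 = 5651317; 5651317 ≡ 135 (mod 181); 135·59 ≡ 1, so inverse 59.
x ≡ 17·20875273·48 + 15·35272013·13 + 7·24948497·27 + 21·10545241·57 + 171·5651317·59 = 98266321926.
98266321926 mod 1022888377 = 69037734.

69037734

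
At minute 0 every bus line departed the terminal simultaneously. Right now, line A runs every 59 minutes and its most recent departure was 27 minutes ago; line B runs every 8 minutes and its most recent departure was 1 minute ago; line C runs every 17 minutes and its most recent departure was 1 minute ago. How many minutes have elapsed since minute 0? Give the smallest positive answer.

1089

The moduli are pairwise coprime; N = 59·8·17 = 8024.
N/59 = 136; 136 ≡ 18 (mod 59); 18·23 ≡ 1, so inverse 23.
N/8 = 1003; 1003 ≡ 3 (mod 8); 3·3 ≡ 1, so inverse 3.
N/17 = 472; 472 ≡ 13 (mod 17); 13·4 ≡ 1, so inverse 4.
t ≡ 27·136·23 + 1·1003·3 + 1·472·4 = 89353.
89353 mod 8024 = 1089.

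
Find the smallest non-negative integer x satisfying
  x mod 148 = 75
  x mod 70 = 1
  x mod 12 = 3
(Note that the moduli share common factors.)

12951

gcd(148, 70) = 2 and 2 | (1 − 75), so the pair is consistent; merging gives x ≡ 2591 (mod 5180), where 5180 = lcm(148, 70).
gcd(5180, 12) = 4 and 4 | (3 − 2591), so the pair is consistent; merging gives x ≡ 12951 (mod 15540), where 15540 = lcm(5180, 12).
The solution is unique modulo lcm(148, 70, 12) = 15540.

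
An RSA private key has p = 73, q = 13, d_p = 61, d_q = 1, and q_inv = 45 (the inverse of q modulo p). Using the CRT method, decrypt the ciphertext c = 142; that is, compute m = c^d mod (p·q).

844

m₁ = c^(d_p) mod p: c ≡ 69 (mod 73), and 69^61 mod 73 = 41.
m₂ = c^(d_q) mod q: c ≡ 12 (mod 13), and 12^1 mod 13 = 12.
h = q_inv·(m₁ − m₂) mod p = 45·(41 − 12) mod 73 = 64.
m = m₂ + h·q = 12 + 64·13 = 844.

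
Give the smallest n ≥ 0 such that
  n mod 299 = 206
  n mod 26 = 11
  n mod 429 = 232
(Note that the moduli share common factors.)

gcd(299, 26) = 13 and 13 | (11 − 206), so the pair is consistent; merging gives n ≡ 505 (mod 598), where 598 = lcm(299, 26).
gcd(598, 429) = 13 and 13 | (232 − 505), so the pair is consistent; merging gives n ≡ 4093 (mod 19734), where 19734 = lcm(598, 429).
The solution is unique modulo lcm(299, 26, 429) = 19734.

4093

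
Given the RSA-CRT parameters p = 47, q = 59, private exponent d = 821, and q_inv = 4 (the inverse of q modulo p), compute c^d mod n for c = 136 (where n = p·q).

d_p = d mod (p−1) = 821 mod 46 = 39; d_q = d mod (q−1) = 9.
m₁ = c^(d_p) mod p: c ≡ 42 (mod 47), and 42^39 mod 47 = 17.
m₂ = c^(d_q) mod q: c ≡ 18 (mod 59), and 18^9 mod 59 = 38.
h = q_inv·(m₁ − m₂) mod p = 4·(17 − 38) mod 47 = 10.
m = m₂ + h·q = 38 + 10·59 = 628.

628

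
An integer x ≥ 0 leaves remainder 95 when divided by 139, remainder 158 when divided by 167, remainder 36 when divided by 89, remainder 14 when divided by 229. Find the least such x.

311558865

The moduli are pairwise coprime; N = 139·167·89·229 = 473104153.
N/139 = 3403627; 3403627 ≡ 73 (mod 139); 73·40 ≡ 1, so inverse 40.
N/167 = 2832959; 2832959 ≡ 138 (mod 167); 138·23 ≡ 1, so inverse 23.
N/89 = 5315777; 5315777 ≡ 74 (mod 89); 74·83 ≡ 1, so inverse 83.
N/229 = 2065957; 2065957 ≡ 148 (mod 229); 148·147 ≡ 1, so inverse 147.
x ≡ 95·3403627·40 + 158·2832959·23 + 36·5315777·83 + 14·2065957·147 = 43364036788.
43364036788 mod 473104153 = 311558865.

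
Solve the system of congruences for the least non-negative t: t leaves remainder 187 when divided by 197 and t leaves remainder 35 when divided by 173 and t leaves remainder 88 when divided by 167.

The moduli are pairwise coprime; N = 197·173·167 = 5691527.
N/197 = 28891; 28891 ≡ 129 (mod 197); 129·84 ≡ 1, so inverse 84.
N/173 = 32899; 32899 ≡ 29 (mod 173); 29·6 ≡ 1, so inverse 6.
N/167 = 34081; 34081 ≡ 13 (mod 167); 13·90 ≡ 1, so inverse 90.
t ≡ 187·28891·84 + 35·32899·6 + 88·34081·90 = 730650138.
730650138 mod 5691527 = 2134682.

2134682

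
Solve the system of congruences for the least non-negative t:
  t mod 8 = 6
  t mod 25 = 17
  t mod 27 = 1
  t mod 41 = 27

The moduli are pairwise coprime; N = 8·25·27·41 = 221400.
N/8 = 27675; 27675 ≡ 3 (mod 8); 3·3 ≡ 1, so inverse 3.
N/25 = 8856; 8856 ≡ 6 (mod 25); 6·21 ≡ 1, so inverse 21.
N/27 = 8200; 8200 ≡ 19 (mod 27); 19·10 ≡ 1, so inverse 10.
N/41 = 5400; 5400 ≡ 29 (mod 41); 29·17 ≡ 1, so inverse 17.
t ≡ 6·27675·3 + 17·8856·21 + 1·8200·10 + 27·5400·17 = 6220342.
6220342 mod 221400 = 21142.

21142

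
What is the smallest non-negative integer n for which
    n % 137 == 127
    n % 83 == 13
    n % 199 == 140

1200110

From n ≡ 127 (mod 137) write n = 127 + 137t. Substituting into n ≡ 13 (mod 83) gives 137t ≡ 52 (mod 83), and since 54⁻¹ ≡ 20 (mod 83), t ≡ 44. Hence n ≡ 127 + 137·44 = 6155 (mod 11371).
From n ≡ 6155 (mod 11371) write n = 6155 + 11371t. Substituting into n ≡ 140 (mod 199) gives 11371t ≡ 154 (mod 199), and since 28⁻¹ ≡ 64 (mod 199), t ≡ 105. Hence n ≡ 6155 + 11371·105 = 1200110 (mod 2262829).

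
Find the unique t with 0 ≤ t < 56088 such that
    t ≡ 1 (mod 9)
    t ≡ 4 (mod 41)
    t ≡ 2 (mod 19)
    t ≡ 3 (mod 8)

7507

The moduli are pairwise coprime; N = 9·41·19·8 = 56088.
N/9 = 6232; 6232 ≡ 4 (mod 9); 4·7 ≡ 1, so inverse 7.
N/41 = 1368; 1368 ≡ 15 (mod 41); 15·11 ≡ 1, so inverse 11.
N/19 = 2952; 2952 ≡ 7 (mod 19); 7·11 ≡ 1, so inverse 11.
N/8 = 7011; 7011 ≡ 3 (mod 8); 3·3 ≡ 1, so inverse 3.
t ≡ 1·6232·7 + 4·1368·11 + 2·2952·11 + 3·7011·3 = 231859.
231859 mod 56088 = 7507.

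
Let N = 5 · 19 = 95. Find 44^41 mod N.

24

Mod 5: 44 ≡ 4; by Fermat, exponent reduces to 41 mod 4 = 1; 4^1 ≡ 4 (mod 5).
Mod 19: 44 ≡ 6; by Fermat, exponent reduces to 41 mod 18 = 5; 6^5 ≡ 5 (mod 19).
Combine by CRT: x ≡ 4 (mod 5), x ≡ 5 (mod 19) ⇒ x ≡ 24 (mod 95).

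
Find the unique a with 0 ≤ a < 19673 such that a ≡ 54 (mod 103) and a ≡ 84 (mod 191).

466

From a ≡ 54 (mod 103) write a = 54 + 103t. Substituting into a ≡ 84 (mod 191) gives 103t ≡ 30 (mod 191), and since 103⁻¹ ≡ 102 (mod 191), t ≡ 4. Hence a ≡ 54 + 103·4 = 466 (mod 19673).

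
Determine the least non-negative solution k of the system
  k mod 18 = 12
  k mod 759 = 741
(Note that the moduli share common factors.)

Combine the congruences pairwise.
gcd(18, 759) = 3 and 3 | (741 − 12), so the pair is consistent; merging gives k ≡ 3018 (mod 4554), where 4554 = lcm(18, 759).
The solution is unique modulo lcm(18, 759) = 4554.

3018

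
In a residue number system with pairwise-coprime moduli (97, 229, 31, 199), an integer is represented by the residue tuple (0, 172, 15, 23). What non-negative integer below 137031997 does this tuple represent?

31961015

The moduli are pairwise coprime; N = 97·229·31·199 = 137031997.
N/97 = 1412701; 1412701 ≡ 90 (mod 97); 90·83 ≡ 1, so inverse 83.
N/229 = 598393; 598393 ≡ 16 (mod 229); 16·43 ≡ 1, so inverse 43.
N/31 = 4420387; 4420387 ≡ 4 (mod 31); 4·8 ≡ 1, so inverse 8.
N/199 = 688603; 688603 ≡ 63 (mod 199); 63·139 ≡ 1, so inverse 139.
x ≡ 0·1412701·83 + 172·598393·43 + 15·4420387·8 + 23·688603·139 = 7157624859.
7157624859 mod 137031997 = 31961015.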